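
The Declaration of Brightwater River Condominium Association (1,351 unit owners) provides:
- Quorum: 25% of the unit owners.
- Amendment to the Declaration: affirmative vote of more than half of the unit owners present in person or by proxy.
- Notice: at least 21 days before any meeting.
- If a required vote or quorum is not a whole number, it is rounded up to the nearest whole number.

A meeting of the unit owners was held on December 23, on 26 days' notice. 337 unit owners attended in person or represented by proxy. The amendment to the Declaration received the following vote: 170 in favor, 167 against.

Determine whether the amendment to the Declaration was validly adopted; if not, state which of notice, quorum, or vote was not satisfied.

Invalid — quorum requirement not satisfied.

Notice: 26 days given; 21 required. Satisfied.
Quorum: 25% of 1,351 = 337.75, rounded up to 338; 337 present. Not satisfied.
Vote: requires a majority of those present (337); a majority of 337 is 169, so 169 needed; 170 in favor. Satisfied.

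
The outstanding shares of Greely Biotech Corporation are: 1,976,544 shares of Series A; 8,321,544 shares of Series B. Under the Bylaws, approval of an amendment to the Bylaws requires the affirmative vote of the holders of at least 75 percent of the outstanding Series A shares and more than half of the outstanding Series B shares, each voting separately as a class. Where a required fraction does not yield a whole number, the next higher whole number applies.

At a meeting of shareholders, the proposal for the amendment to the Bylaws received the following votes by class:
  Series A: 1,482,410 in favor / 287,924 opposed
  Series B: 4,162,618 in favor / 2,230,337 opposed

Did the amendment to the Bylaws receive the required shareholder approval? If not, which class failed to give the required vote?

Series A: 3/4 of 1976544 = 1482408; 1,482,408 required, 1,482,410 in favor — approved.
Series B: a majority of 8321544 is 4160773; 4,160,773 required, 4,162,618 in favor — approved.

Approved — every class gave the required vote.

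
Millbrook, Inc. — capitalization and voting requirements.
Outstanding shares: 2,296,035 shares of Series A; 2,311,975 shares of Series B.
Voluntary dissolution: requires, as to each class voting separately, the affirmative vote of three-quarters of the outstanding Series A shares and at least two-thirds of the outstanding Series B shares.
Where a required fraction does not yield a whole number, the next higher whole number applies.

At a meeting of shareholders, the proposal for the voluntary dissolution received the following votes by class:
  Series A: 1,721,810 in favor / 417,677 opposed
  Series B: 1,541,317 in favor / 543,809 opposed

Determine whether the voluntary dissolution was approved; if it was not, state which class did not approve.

Not approved — the Series A shares did not give the required vote.

Series A: 3/4 of 2296035 = 1722026.25, rounded up to 1722027; 1,722,027 required, 1,721,810 in favor — not approved.
Series B: 2/3 of 2311975 = 1541316.67, rounded up to 1541317; 1,541,317 required, 1,541,317 in favor — approved.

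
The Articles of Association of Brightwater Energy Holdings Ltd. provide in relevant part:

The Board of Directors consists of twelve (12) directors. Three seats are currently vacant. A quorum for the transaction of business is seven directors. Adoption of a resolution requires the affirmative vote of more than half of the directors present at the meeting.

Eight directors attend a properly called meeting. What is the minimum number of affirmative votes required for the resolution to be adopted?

5

The resolution requires a majority of the directors present (8).
A majority of 8 is 5.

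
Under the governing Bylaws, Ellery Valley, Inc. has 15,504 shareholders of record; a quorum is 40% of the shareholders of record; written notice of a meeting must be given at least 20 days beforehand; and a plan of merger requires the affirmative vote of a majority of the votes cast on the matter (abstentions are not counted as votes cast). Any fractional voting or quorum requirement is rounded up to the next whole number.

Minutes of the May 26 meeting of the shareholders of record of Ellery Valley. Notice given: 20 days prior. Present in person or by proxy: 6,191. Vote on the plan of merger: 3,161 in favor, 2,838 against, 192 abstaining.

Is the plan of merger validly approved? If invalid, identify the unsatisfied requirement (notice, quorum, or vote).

Notice: 20 days given; 20 required. Satisfied.
Quorum: 40% of 15,504 = 6,201.60, rounded up to 6,202; 6,191 present. Not satisfied.
Vote: requires a majority of the votes cast (6,191 − 192 abstaining = 5,999); a majority of 5999 is 3000, so 3,000 needed; 3,161 in favor. Satisfied.

Invalid — quorum requirement not satisfied.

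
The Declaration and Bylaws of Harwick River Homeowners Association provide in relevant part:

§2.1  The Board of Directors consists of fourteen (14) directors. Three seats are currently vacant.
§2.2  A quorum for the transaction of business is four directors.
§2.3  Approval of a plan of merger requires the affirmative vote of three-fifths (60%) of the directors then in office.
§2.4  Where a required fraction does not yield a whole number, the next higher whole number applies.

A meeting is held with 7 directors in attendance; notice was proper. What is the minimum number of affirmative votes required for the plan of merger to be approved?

7

The plan of merger requires three-fifths of the directors then in office (11).
3/5 of 11 = 6.60, rounded up to 7.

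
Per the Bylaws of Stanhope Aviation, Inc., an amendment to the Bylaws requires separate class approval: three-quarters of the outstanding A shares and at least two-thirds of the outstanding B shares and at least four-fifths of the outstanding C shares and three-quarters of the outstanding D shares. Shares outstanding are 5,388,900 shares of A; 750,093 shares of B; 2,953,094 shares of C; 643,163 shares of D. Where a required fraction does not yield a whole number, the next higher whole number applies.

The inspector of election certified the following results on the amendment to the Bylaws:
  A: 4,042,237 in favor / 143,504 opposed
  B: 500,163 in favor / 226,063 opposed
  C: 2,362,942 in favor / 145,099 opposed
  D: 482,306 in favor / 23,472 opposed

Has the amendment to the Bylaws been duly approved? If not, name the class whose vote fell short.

Not approved — the D shares did not give the required vote.

A: 3/4 of 5388900 = 4041675; 4,041,675 required, 4,042,237 in favor — approved.
B: 2/3 of 750093 = 500062; 500,062 required, 500,163 in favor — approved.
C: 4/5 of 2953094 = 2362475.20, rounded up to 2362476; 2,362,476 required, 2,362,942 in favor — approved.
D: 3/4 of 643163 = 482372.25, rounded up to 482373; 482,373 required, 482,306 in favor — not approved.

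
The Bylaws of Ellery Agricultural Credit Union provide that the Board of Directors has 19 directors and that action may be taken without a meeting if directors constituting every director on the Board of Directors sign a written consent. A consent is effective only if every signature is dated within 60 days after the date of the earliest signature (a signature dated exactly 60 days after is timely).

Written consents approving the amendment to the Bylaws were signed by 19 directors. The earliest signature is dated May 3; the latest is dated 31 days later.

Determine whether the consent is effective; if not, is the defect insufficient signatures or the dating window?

Effective — both the signature and dating-window requirements are satisfied.

Signatures required: the unanimous vote of 19 — unanimous means all 19, so 19 needed; 19 signed. Sufficient.
Dating window: the latest signature is 31 days after the earliest; the limit is 60 days. Within the window.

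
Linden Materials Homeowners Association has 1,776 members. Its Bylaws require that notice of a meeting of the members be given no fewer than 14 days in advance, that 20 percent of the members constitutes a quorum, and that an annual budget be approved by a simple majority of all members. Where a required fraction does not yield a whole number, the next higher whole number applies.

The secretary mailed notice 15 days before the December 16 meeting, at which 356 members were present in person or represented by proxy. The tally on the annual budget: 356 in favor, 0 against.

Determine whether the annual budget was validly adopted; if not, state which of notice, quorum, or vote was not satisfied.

Invalid — vote requirement not satisfied.

Notice: 15 days given; 14 required. Satisfied.
Quorum: 20% of 1,776 = 355.20, rounded up to 356; 356 present. Satisfied.
Vote: requires a majority of all members (1,776); a majority of 1776 is 889, so 889 needed; 356 in favor. Not satisfied.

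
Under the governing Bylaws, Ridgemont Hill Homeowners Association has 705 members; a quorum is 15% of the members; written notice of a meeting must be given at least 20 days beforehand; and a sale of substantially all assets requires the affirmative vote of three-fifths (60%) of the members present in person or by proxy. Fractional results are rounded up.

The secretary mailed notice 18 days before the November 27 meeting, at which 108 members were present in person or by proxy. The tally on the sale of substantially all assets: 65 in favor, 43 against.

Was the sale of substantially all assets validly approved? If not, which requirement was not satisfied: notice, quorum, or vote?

Invalid — notice requirement not satisfied.

Notice: 18 days given; 20 required. Not satisfied.
Quorum: 15% of 705 = 105.75, rounded up to 106; 108 present. Satisfied.
Vote: requires three-fifths of those present (108); 3/5 of 108 = 64.80, rounded up to 65, so 65 needed; 65 in favor. Satisfied.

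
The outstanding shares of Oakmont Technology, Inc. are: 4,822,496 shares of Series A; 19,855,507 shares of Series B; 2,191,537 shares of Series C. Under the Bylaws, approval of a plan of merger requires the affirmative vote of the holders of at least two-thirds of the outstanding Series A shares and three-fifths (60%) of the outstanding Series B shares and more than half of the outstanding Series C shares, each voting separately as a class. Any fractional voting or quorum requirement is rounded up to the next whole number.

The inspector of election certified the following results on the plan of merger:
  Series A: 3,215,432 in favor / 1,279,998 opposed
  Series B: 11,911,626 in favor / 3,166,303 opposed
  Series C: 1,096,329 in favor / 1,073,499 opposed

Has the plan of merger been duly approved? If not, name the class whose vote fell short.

Series A: 2/3 of 4822496 = 3214997.33, rounded up to 3214998; 3,214,998 required, 3,215,432 in favor — approved.
Series B: 3/5 of 19855507 = 11913304.20, rounded up to 11913305; 11,913,305 required, 11,911,626 in favor — not approved.
Series C: a majority of 2191537 is 1095769; 1,095,769 required, 1,096,329 in favor — approved.

Not approved — the Series B shares did not give the required vote.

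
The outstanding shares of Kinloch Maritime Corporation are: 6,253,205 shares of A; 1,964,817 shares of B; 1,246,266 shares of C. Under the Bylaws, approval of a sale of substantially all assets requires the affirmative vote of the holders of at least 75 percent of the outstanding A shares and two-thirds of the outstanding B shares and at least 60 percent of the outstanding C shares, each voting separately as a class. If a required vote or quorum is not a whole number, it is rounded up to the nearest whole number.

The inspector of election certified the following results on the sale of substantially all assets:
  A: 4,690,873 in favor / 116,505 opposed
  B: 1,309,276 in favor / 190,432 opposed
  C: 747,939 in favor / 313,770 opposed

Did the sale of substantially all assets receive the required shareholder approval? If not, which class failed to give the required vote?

A: 3/4 of 6253205 = 4689903.75, rounded up to 4689904; 4,689,904 required, 4,690,873 in favor — approved.
B: 2/3 of 1964817 = 1309878; 1,309,878 required, 1,309,276 in favor — not approved.
C: 3/5 of 1246266 = 747759.60, rounded up to 747760; 747,760 required, 747,939 in favor — approved.

Not approved — the B shares did not give the required vote.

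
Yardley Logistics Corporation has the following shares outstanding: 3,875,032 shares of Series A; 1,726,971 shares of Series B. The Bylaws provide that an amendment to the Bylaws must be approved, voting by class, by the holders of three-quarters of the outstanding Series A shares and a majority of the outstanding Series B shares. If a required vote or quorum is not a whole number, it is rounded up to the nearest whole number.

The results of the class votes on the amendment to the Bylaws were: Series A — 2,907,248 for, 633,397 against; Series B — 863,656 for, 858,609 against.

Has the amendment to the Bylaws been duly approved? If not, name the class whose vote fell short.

Approved — every class gave the required vote.

Series A: 3/4 of 3875032 = 2906274; 2,906,274 required, 2,907,248 in favor — approved.
Series B: a majority of 1726971 is 863486; 863,486 required, 863,656 in favor — approved.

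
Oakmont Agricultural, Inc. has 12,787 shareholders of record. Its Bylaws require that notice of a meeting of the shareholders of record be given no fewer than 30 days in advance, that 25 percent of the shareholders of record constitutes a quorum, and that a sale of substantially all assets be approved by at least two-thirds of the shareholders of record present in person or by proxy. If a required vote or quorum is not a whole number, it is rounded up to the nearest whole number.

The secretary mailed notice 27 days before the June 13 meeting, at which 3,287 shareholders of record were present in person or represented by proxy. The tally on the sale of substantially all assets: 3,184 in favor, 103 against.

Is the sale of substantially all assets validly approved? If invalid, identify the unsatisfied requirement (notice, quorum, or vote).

Notice: 27 days given; 30 required. Not satisfied.
Quorum: 25% of 12,787 = 3,196.75, rounded up to 3,197; 3,287 present. Satisfied.
Vote: requires two-thirds of those present (3,287); 2/3 of 3287 = 2191.33, rounded up to 2192, so 2,192 needed; 3,184 in favor. Satisfied.

Invalid — notice requirement not satisfied.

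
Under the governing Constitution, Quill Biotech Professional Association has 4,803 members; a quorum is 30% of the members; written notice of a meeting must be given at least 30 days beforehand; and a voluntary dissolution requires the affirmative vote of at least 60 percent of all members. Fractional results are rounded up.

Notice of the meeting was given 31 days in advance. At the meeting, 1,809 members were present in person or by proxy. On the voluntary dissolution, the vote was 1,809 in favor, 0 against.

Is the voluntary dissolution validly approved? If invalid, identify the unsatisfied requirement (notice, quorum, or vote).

Invalid — vote requirement not satisfied.

Notice: 31 days given; 30 required. Satisfied.
Quorum: 30% of 4,803 = 1,440.90, rounded up to 1,441; 1,809 present. Satisfied.
Vote: requires three-fifths of all members (4,803); 3/5 of 4803 = 2881.80, rounded up to 2882, so 2,882 needed; 1,809 in favor. Not satisfied.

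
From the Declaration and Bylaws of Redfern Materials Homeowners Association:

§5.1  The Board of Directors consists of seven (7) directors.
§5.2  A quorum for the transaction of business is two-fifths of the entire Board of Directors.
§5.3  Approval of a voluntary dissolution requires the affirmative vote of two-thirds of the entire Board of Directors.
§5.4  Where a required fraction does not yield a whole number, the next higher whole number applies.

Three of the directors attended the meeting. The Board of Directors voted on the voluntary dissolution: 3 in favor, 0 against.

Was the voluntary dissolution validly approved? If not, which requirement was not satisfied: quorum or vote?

Quorum: 3 present; quorum is 3. Satisfied.
Vote: the voluntary dissolution requires two-thirds of the entire Board of Directors (7). 2/3 of 7 = 4.67, rounded up to 5, so 5 affirmative votes are needed; 3 voted in favor. Not satisfied.

Invalid — vote requirement not satisfied.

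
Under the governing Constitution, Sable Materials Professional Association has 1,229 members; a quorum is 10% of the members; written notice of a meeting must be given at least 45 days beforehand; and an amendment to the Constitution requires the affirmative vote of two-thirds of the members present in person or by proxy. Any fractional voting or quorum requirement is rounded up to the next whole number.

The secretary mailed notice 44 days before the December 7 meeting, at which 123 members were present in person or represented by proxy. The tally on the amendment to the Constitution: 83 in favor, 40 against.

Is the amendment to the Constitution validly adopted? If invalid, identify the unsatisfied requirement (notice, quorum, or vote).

Notice: 44 days given; 45 required. Not satisfied.
Quorum: 10% of 1,229 = 122.90, rounded up to 123; 123 present. Satisfied.
Vote: requires two-thirds of those present (123); 2/3 of 123 = 82, so 82 needed; 83 in favor. Satisfied.

Invalid — notice requirement not satisfied.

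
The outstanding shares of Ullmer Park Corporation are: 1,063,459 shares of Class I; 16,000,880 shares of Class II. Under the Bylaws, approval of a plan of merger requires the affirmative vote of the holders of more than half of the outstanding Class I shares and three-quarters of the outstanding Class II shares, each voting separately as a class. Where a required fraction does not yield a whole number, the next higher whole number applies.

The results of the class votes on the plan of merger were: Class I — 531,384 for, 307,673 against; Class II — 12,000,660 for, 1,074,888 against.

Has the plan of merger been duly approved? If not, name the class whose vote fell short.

Class I: a majority of 1063459 is 531730; 531,730 required, 531,384 in favor — not approved.
Class II: 3/4 of 16000880 = 12000660; 12,000,660 required, 12,000,660 in favor — approved.

Not approved — the Class I shares did not give the required vote.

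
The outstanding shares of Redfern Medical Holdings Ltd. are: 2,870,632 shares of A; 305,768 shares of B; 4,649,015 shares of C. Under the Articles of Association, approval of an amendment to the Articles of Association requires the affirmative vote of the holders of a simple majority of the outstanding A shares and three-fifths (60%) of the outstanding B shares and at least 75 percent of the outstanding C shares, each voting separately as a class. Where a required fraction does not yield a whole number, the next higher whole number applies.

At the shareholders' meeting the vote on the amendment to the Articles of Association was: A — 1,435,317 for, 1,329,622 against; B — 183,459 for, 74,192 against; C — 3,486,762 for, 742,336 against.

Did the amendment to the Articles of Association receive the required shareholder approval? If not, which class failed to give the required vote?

Not approved — the B shares did not give the required vote.

A: a majority of 2870632 is 1435317; 1,435,317 required, 1,435,317 in favor — approved.
B: 3/5 of 305768 = 183460.80, rounded up to 183461; 183,461 required, 183,459 in favor — not approved.
C: 3/4 of 4649015 = 3486761.25, rounded up to 3486762; 3,486,762 required, 3,486,762 in favor — approved.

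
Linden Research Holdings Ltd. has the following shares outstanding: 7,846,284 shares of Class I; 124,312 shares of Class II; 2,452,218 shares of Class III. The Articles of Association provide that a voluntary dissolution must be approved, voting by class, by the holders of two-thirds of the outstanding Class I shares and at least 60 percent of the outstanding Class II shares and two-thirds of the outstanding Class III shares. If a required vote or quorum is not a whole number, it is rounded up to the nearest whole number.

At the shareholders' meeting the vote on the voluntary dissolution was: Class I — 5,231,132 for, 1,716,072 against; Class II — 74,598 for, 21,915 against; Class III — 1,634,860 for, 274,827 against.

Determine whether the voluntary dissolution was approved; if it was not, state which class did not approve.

Approved — every class gave the required vote.

Class I: 2/3 of 7846284 = 5230856; 5,230,856 required, 5,231,132 in favor — approved.
Class II: 3/5 of 124312 = 74587.20, rounded up to 74588; 74,588 required, 74,598 in favor — approved.
Class III: 2/3 of 2452218 = 1634812; 1,634,812 required, 1,634,860 in favor — approved.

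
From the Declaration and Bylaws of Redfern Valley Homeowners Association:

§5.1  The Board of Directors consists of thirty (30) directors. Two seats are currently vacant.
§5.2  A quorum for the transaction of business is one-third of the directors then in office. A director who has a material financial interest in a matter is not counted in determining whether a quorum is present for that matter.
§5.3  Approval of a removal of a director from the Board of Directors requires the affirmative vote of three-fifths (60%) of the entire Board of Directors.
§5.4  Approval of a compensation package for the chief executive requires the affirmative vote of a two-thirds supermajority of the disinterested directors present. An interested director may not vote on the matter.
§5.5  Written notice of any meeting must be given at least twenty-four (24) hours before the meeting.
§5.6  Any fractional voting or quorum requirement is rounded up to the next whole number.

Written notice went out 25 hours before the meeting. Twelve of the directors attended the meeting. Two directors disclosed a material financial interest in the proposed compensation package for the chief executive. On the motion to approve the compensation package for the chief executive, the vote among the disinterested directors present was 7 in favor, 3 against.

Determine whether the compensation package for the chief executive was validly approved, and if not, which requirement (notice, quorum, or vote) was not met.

Notice: 25 hours given; 24 required (25 ≥ 24). Satisfied.
Quorum: 12 present, but the 2 interested directors do not count, leaving 10. Quorum is 10. Satisfied.
Vote: the compensation package for the chief executive requires two-thirds of the disinterested directors present (12 − 2 = 10). 2/3 of 10 = 6.67, rounded up to 7, so 7 affirmative votes are needed; 7 voted in favor. Satisfied.

Valid — all requirements satisfied.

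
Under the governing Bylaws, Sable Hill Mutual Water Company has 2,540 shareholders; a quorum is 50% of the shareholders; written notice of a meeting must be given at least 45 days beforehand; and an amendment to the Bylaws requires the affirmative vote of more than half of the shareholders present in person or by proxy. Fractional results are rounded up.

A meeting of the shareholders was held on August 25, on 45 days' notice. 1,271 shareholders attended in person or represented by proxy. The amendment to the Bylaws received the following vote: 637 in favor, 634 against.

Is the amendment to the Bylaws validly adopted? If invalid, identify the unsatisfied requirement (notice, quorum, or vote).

Valid — all requirements satisfied.

Notice: 45 days given; 45 required. Satisfied.
Quorum: 50% of 2,540 = 1,270; 1,271 present. Satisfied.
Vote: requires a majority of those present (1,271); a majority of 1271 is 636, so 636 needed; 637 in favor. Satisfied.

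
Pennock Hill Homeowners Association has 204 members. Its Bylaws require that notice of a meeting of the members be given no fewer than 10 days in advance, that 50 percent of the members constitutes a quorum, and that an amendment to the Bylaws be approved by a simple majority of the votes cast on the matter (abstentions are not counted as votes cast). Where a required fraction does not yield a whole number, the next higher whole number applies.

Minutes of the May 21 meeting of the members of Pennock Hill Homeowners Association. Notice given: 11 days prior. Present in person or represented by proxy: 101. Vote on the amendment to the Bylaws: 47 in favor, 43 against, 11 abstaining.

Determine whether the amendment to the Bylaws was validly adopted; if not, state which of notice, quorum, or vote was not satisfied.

Notice: 11 days given; 10 required. Satisfied.
Quorum: 50% of 204 = 102; 101 present. Not satisfied.
Vote: requires a majority of the votes cast (101 − 11 abstaining = 90); a majority of 90 is 46, so 46 needed; 47 in favor. Satisfied.

Invalid — quorum requirement not satisfied.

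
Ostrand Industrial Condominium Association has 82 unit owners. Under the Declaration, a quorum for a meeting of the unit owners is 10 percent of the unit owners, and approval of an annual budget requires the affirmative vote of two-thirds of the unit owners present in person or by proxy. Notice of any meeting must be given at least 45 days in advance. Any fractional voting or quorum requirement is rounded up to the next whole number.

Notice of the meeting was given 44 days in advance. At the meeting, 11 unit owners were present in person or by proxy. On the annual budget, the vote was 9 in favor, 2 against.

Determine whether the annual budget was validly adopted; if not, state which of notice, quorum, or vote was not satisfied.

Notice: 44 days given; 45 required. Not satisfied.
Quorum: 10% of 82 = 8.20, rounded up to 9; 11 present. Satisfied.
Vote: requires two-thirds of those present (11); 2/3 of 11 = 7.33, rounded up to 8, so 8 needed; 9 in favor. Satisfied.

Invalid — notice requirement not satisfied.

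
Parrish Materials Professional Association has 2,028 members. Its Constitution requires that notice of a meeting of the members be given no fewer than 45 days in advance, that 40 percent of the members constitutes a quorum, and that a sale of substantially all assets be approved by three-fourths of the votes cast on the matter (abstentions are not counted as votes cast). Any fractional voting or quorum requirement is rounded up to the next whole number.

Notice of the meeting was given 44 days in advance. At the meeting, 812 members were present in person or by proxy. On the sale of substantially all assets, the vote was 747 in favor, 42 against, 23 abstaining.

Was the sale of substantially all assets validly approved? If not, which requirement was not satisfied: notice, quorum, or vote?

Invalid — notice requirement not satisfied.

Notice: 44 days given; 45 required. Not satisfied.
Quorum: 40% of 2,028 = 811.20, rounded up to 812; 812 present. Satisfied.
Vote: requires three-fourths of the votes cast (812 − 23 abstaining = 789); 3/4 of 789 = 591.75, rounded up to 592, so 592 needed; 747 in favor. Satisfied.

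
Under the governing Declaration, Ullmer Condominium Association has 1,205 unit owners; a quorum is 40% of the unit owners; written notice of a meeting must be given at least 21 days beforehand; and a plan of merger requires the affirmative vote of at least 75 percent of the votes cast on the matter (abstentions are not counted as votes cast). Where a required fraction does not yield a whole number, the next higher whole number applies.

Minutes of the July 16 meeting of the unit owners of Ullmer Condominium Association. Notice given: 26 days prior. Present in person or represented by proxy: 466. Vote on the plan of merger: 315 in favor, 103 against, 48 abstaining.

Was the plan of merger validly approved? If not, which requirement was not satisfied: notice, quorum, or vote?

Invalid — quorum requirement not satisfied.

Notice: 26 days given; 21 required. Satisfied.
Quorum: 40% of 1,205 = 482; 466 present. Not satisfied.
Vote: requires three-fourths of the votes cast (466 − 48 abstaining = 418); 3/4 of 418 = 313.50, rounded up to 314, so 314 needed; 315 in favor. Satisfied.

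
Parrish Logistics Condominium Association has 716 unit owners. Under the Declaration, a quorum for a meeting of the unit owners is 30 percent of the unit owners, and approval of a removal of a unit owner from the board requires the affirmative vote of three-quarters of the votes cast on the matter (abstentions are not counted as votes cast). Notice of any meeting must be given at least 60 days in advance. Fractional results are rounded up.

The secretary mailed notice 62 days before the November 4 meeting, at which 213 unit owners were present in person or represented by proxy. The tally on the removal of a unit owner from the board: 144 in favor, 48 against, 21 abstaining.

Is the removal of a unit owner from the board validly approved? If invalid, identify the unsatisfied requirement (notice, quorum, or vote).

Notice: 62 days given; 60 required. Satisfied.
Quorum: 30% of 716 = 214.80, rounded up to 215; 213 present. Not satisfied.
Vote: requires three-fourths of the votes cast (213 − 21 abstaining = 192); 3/4 of 192 = 144, so 144 needed; 144 in favor. Satisfied.

Invalid — quorum requirement not satisfied.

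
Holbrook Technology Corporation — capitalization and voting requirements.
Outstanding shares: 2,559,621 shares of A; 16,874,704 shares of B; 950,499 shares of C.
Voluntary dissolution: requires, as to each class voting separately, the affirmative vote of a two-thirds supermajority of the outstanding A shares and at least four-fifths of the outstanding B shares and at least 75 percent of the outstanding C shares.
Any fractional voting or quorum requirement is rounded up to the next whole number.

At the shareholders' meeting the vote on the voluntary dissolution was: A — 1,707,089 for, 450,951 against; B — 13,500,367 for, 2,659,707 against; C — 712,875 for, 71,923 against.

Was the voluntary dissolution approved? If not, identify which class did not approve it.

A: 2/3 of 2559621 = 1706414; 1,706,414 required, 1,707,089 in favor — approved.
B: 4/5 of 16874704 = 13499763.20, rounded up to 13499764; 13,499,764 required, 13,500,367 in favor — approved.
C: 3/4 of 950499 = 712874.25, rounded up to 712875; 712,875 required, 712,875 in favor — approved.

Approved — every class gave the required vote.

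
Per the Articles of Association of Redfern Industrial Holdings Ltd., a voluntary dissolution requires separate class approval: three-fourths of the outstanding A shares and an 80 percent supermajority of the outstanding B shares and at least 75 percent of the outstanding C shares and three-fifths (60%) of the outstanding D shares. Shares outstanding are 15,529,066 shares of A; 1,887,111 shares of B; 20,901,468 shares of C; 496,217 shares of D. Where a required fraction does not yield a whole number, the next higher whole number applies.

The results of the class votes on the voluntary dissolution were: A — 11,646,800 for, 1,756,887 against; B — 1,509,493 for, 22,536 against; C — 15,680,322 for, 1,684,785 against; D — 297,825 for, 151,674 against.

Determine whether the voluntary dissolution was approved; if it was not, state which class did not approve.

A: 3/4 of 15529066 = 11646799.50, rounded up to 11646800; 11,646,800 required, 11,646,800 in favor — approved.
B: 4/5 of 1887111 = 1509688.80, rounded up to 1509689; 1,509,689 required, 1,509,493 in favor — not approved.
C: 3/4 of 20901468 = 15676101; 15,676,101 required, 15,680,322 in favor — approved.
D: 3/5 of 496217 = 297730.20, rounded up to 297731; 297,731 required, 297,825 in favor — approved.

Not approved — the B shares did not give the required vote.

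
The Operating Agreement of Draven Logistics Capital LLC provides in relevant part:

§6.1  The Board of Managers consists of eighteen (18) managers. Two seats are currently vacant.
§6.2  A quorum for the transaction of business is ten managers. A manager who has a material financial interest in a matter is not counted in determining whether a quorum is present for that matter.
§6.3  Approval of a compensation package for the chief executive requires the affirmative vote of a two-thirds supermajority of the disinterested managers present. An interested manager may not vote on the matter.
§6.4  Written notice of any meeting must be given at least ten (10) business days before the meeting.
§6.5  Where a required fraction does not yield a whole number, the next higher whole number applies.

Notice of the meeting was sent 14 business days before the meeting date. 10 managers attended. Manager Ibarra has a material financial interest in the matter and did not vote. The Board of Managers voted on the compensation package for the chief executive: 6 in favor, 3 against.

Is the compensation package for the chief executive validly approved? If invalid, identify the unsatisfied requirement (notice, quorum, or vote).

Notice: 14 business days given; 10 required (14 ≥ 10). Satisfied.
Quorum: 10 present, but the 1 interested manager does not count, leaving 9. Quorum is 10. Not satisfied.
Vote: the compensation package for the chief executive requires two-thirds of the disinterested managers present (10 − 1 = 9). 2/3 of 9 = 6, so 6 affirmative votes are needed; 6 voted in favor. Satisfied. (Moot — without a quorum no business can be validly transacted.)

Invalid — quorum requirement not satisfied.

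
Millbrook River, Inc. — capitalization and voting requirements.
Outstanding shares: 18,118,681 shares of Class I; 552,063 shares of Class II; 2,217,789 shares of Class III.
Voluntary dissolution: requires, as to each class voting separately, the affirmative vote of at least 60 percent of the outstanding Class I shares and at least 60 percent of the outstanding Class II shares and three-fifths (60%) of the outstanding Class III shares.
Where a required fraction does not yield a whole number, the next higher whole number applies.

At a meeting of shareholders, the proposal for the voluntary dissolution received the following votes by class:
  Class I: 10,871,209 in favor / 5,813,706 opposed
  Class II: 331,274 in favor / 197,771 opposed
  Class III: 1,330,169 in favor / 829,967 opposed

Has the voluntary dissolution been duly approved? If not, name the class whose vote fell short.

Class I: 3/5 of 18118681 = 10871208.60, rounded up to 10871209; 10,871,209 required, 10,871,209 in favor — approved.
Class II: 3/5 of 552063 = 331237.80, rounded up to 331238; 331,238 required, 331,274 in favor — approved.
Class III: 3/5 of 2217789 = 1330673.40, rounded up to 1330674; 1,330,674 required, 1,330,169 in favor — not approved.

Not approved — the Class III shares did not give the required vote.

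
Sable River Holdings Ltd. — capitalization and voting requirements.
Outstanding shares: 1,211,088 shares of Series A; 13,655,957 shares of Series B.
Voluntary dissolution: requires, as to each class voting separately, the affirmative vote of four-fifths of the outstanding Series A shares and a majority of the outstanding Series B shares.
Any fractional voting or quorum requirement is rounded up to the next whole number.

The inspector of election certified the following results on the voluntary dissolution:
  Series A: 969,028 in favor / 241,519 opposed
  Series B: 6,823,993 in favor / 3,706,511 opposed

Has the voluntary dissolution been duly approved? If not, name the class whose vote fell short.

Not approved — the Series B shares did not give the required vote.

Series A: 4/5 of 1211088 = 968870.40, rounded up to 968871; 968,871 required, 969,028 in favor — approved.
Series B: a majority of 13655957 is 6827979; 6,827,979 required, 6,823,993 in favor — not approved.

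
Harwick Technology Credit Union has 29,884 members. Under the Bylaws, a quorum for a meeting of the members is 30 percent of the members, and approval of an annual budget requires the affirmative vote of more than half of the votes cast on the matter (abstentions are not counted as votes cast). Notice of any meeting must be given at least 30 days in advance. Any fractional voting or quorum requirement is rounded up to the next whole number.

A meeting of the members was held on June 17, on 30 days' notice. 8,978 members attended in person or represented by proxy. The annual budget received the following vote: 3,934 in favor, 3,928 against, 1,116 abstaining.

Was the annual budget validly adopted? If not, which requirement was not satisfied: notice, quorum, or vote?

Valid — all requirements satisfied.

Notice: 30 days given; 30 required. Satisfied.
Quorum: 30% of 29,884 = 8,965.20, rounded up to 8,966; 8,978 present. Satisfied.
Vote: requires a majority of the votes cast (8,978 − 1,116 abstaining = 7,862); a majority of 7862 is 3932, so 3,932 needed; 3,934 in favor. Satisfied.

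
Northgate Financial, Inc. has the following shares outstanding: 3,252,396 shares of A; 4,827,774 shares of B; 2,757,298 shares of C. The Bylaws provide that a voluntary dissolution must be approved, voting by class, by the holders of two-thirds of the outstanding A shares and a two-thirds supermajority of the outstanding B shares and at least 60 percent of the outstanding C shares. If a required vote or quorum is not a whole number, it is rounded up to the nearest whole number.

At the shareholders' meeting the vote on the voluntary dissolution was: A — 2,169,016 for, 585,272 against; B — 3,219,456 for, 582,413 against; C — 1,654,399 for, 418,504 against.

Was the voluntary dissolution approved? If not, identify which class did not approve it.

A: 2/3 of 3252396 = 2168264; 2,168,264 required, 2,169,016 in favor — approved.
B: 2/3 of 4827774 = 3218516; 3,218,516 required, 3,219,456 in favor — approved.
C: 3/5 of 2757298 = 1654378.80, rounded up to 1654379; 1,654,379 required, 1,654,399 in favor — approved.

Approved — every class gave the required vote.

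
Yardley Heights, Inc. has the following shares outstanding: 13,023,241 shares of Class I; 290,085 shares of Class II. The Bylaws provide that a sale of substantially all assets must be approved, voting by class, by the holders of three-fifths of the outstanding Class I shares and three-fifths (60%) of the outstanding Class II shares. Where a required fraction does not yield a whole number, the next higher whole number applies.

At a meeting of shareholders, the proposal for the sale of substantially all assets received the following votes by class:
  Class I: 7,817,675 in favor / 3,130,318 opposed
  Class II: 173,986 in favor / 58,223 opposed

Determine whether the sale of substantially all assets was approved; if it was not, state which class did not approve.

Class I: 3/5 of 13023241 = 7813944.60, rounded up to 7813945; 7,813,945 required, 7,817,675 in favor — approved.
Class II: 3/5 of 290085 = 174051; 174,051 required, 173,986 in favor — not approved.

Not approved — the Class II shares did not give the required vote.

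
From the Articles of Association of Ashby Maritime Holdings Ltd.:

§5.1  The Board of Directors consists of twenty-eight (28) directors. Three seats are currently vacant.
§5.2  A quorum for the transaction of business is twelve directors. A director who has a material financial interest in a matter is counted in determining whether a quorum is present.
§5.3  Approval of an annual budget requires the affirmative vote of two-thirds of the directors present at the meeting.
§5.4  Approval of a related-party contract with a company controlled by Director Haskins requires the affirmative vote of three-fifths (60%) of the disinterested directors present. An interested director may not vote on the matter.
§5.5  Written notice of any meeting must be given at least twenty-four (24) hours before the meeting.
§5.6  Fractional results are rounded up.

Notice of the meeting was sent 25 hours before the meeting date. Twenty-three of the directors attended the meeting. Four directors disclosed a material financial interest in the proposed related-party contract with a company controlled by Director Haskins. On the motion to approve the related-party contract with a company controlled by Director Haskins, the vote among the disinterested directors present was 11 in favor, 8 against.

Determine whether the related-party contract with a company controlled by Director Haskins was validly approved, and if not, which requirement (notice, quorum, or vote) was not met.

Notice: 25 hours given; 24 required (25 ≥ 24). Satisfied.
Quorum: 23 present (interested directors count toward quorum); quorum is 12. Satisfied.
Vote: the related-party contract with a company controlled by Director Haskins requires three-fifths of the disinterested directors present (23 − 4 = 19). 3/5 of 19 = 11.40, rounded up to 12, so 12 affirmative votes are needed; 11 voted in favor. Not satisfied.

Invalid — vote requirement not satisfied.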